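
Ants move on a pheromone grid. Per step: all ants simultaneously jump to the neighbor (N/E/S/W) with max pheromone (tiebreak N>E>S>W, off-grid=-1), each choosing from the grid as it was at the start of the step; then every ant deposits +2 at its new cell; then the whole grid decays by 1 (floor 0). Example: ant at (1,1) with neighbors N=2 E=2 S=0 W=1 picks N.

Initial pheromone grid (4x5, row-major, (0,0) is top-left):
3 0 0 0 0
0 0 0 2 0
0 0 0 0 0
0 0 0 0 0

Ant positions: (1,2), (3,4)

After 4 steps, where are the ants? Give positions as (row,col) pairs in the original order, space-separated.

Step 1: ant0:(1,2)->E->(1,3) | ant1:(3,4)->N->(2,4)
  grid max=3 at (1,3)
Step 2: ant0:(1,3)->N->(0,3) | ant1:(2,4)->N->(1,4)
  grid max=2 at (1,3)
Step 3: ant0:(0,3)->S->(1,3) | ant1:(1,4)->W->(1,3)
  grid max=5 at (1,3)
Step 4: ant0:(1,3)->N->(0,3) | ant1:(1,3)->N->(0,3)
  grid max=4 at (1,3)

(0,3) (0,3)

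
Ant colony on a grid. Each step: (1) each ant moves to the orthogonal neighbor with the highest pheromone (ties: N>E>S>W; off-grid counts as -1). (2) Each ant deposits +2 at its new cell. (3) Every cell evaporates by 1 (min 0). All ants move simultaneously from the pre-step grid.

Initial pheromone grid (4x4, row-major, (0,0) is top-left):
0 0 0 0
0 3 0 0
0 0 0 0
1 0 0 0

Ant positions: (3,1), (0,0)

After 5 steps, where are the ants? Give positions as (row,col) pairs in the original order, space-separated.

Step 1: ant0:(3,1)->W->(3,0) | ant1:(0,0)->E->(0,1)
  grid max=2 at (1,1)
Step 2: ant0:(3,0)->N->(2,0) | ant1:(0,1)->S->(1,1)
  grid max=3 at (1,1)
Step 3: ant0:(2,0)->S->(3,0) | ant1:(1,1)->N->(0,1)
  grid max=2 at (1,1)
Step 4: ant0:(3,0)->N->(2,0) | ant1:(0,1)->S->(1,1)
  grid max=3 at (1,1)
Step 5: ant0:(2,0)->S->(3,0) | ant1:(1,1)->N->(0,1)
  grid max=2 at (1,1)

(3,0) (0,1)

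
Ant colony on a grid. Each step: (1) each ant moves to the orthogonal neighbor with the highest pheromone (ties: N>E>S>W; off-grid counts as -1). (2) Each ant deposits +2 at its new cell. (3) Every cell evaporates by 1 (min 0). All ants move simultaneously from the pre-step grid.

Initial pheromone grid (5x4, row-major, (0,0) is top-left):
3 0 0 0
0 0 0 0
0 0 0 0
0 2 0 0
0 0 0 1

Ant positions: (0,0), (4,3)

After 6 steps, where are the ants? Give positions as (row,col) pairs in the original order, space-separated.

Step 1: ant0:(0,0)->E->(0,1) | ant1:(4,3)->N->(3,3)
  grid max=2 at (0,0)
Step 2: ant0:(0,1)->W->(0,0) | ant1:(3,3)->N->(2,3)
  grid max=3 at (0,0)
Step 3: ant0:(0,0)->E->(0,1) | ant1:(2,3)->N->(1,3)
  grid max=2 at (0,0)
Step 4: ant0:(0,1)->W->(0,0) | ant1:(1,3)->N->(0,3)
  grid max=3 at (0,0)
Step 5: ant0:(0,0)->E->(0,1) | ant1:(0,3)->S->(1,3)
  grid max=2 at (0,0)
Step 6: ant0:(0,1)->W->(0,0) | ant1:(1,3)->N->(0,3)
  grid max=3 at (0,0)

(0,0) (0,3)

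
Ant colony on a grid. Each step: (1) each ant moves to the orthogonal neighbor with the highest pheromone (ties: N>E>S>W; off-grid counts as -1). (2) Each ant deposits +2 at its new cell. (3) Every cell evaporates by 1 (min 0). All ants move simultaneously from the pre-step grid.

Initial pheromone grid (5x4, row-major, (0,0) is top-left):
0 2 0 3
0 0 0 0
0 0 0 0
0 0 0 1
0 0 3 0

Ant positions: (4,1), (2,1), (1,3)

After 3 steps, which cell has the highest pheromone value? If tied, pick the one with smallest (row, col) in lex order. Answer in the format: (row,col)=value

Answer: (0,3)=4

Derivation:
Step 1: ant0:(4,1)->E->(4,2) | ant1:(2,1)->N->(1,1) | ant2:(1,3)->N->(0,3)
  grid max=4 at (0,3)
Step 2: ant0:(4,2)->N->(3,2) | ant1:(1,1)->N->(0,1) | ant2:(0,3)->S->(1,3)
  grid max=3 at (0,3)
Step 3: ant0:(3,2)->S->(4,2) | ant1:(0,1)->E->(0,2) | ant2:(1,3)->N->(0,3)
  grid max=4 at (0,3)
Final grid:
  0 1 1 4
  0 0 0 0
  0 0 0 0
  0 0 0 0
  0 0 4 0
Max pheromone 4 at (0,3)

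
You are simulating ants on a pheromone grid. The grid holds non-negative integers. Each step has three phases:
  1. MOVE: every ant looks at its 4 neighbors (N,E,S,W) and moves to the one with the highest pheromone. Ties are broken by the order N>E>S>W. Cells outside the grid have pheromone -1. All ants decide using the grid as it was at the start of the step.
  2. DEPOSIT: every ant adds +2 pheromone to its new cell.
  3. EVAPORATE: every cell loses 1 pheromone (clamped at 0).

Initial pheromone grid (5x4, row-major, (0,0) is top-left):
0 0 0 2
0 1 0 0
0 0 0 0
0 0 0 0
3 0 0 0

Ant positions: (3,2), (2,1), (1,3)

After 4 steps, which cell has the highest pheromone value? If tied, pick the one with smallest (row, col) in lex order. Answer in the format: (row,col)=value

Answer: (0,3)=4

Derivation:
Step 1: ant0:(3,2)->N->(2,2) | ant1:(2,1)->N->(1,1) | ant2:(1,3)->N->(0,3)
  grid max=3 at (0,3)
Step 2: ant0:(2,2)->N->(1,2) | ant1:(1,1)->N->(0,1) | ant2:(0,3)->S->(1,3)
  grid max=2 at (0,3)
Step 3: ant0:(1,2)->E->(1,3) | ant1:(0,1)->S->(1,1) | ant2:(1,3)->N->(0,3)
  grid max=3 at (0,3)
Step 4: ant0:(1,3)->N->(0,3) | ant1:(1,1)->N->(0,1) | ant2:(0,3)->S->(1,3)
  grid max=4 at (0,3)
Final grid:
  0 1 0 4
  0 1 0 3
  0 0 0 0
  0 0 0 0
  0 0 0 0
Max pheromone 4 at (0,3)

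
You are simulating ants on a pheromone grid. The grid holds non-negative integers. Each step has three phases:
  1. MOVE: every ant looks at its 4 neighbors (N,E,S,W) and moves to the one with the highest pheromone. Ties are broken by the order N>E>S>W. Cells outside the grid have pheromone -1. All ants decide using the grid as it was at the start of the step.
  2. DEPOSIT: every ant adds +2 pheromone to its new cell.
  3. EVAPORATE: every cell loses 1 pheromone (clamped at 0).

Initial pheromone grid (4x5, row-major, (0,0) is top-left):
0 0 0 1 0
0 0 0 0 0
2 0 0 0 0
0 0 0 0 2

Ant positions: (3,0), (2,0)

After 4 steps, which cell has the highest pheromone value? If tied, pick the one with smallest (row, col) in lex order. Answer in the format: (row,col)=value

Answer: (2,0)=6

Derivation:
Step 1: ant0:(3,0)->N->(2,0) | ant1:(2,0)->N->(1,0)
  grid max=3 at (2,0)
Step 2: ant0:(2,0)->N->(1,0) | ant1:(1,0)->S->(2,0)
  grid max=4 at (2,0)
Step 3: ant0:(1,0)->S->(2,0) | ant1:(2,0)->N->(1,0)
  grid max=5 at (2,0)
Step 4: ant0:(2,0)->N->(1,0) | ant1:(1,0)->S->(2,0)
  grid max=6 at (2,0)
Final grid:
  0 0 0 0 0
  4 0 0 0 0
  6 0 0 0 0
  0 0 0 0 0
Max pheromone 6 at (2,0)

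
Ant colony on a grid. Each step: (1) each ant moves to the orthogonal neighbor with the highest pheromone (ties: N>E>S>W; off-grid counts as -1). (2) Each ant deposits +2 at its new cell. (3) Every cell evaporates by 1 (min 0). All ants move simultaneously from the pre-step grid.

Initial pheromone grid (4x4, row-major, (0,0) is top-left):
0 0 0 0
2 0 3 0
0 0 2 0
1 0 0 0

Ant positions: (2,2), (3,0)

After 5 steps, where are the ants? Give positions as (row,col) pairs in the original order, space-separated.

Step 1: ant0:(2,2)->N->(1,2) | ant1:(3,0)->N->(2,0)
  grid max=4 at (1,2)
Step 2: ant0:(1,2)->S->(2,2) | ant1:(2,0)->N->(1,0)
  grid max=3 at (1,2)
Step 3: ant0:(2,2)->N->(1,2) | ant1:(1,0)->N->(0,0)
  grid max=4 at (1,2)
Step 4: ant0:(1,2)->S->(2,2) | ant1:(0,0)->S->(1,0)
  grid max=3 at (1,2)
Step 5: ant0:(2,2)->N->(1,2) | ant1:(1,0)->N->(0,0)
  grid max=4 at (1,2)

(1,2) (0,0)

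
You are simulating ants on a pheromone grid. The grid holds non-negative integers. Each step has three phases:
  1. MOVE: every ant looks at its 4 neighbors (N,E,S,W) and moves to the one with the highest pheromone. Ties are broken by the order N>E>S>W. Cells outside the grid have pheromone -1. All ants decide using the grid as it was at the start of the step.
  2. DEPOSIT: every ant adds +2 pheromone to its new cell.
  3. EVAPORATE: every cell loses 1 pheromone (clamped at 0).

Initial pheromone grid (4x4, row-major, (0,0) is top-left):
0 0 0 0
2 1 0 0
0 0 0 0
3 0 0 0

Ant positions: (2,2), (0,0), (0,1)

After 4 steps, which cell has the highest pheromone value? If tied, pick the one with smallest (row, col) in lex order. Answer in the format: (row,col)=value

Step 1: ant0:(2,2)->N->(1,2) | ant1:(0,0)->S->(1,0) | ant2:(0,1)->S->(1,1)
  grid max=3 at (1,0)
Step 2: ant0:(1,2)->W->(1,1) | ant1:(1,0)->E->(1,1) | ant2:(1,1)->W->(1,0)
  grid max=5 at (1,1)
Step 3: ant0:(1,1)->W->(1,0) | ant1:(1,1)->W->(1,0) | ant2:(1,0)->E->(1,1)
  grid max=7 at (1,0)
Step 4: ant0:(1,0)->E->(1,1) | ant1:(1,0)->E->(1,1) | ant2:(1,1)->W->(1,0)
  grid max=9 at (1,1)
Final grid:
  0 0 0 0
  8 9 0 0
  0 0 0 0
  0 0 0 0
Max pheromone 9 at (1,1)

Answer: (1,1)=9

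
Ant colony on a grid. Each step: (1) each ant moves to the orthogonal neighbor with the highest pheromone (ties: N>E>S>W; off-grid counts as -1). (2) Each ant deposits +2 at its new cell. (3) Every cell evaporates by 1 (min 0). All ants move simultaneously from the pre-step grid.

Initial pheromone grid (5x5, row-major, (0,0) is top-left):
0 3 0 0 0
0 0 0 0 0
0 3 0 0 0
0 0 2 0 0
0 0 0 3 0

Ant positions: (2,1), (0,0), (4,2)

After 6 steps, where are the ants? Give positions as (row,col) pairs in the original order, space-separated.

Step 1: ant0:(2,1)->N->(1,1) | ant1:(0,0)->E->(0,1) | ant2:(4,2)->E->(4,3)
  grid max=4 at (0,1)
Step 2: ant0:(1,1)->N->(0,1) | ant1:(0,1)->S->(1,1) | ant2:(4,3)->N->(3,3)
  grid max=5 at (0,1)
Step 3: ant0:(0,1)->S->(1,1) | ant1:(1,1)->N->(0,1) | ant2:(3,3)->S->(4,3)
  grid max=6 at (0,1)
Step 4: ant0:(1,1)->N->(0,1) | ant1:(0,1)->S->(1,1) | ant2:(4,3)->N->(3,3)
  grid max=7 at (0,1)
Step 5: ant0:(0,1)->S->(1,1) | ant1:(1,1)->N->(0,1) | ant2:(3,3)->S->(4,3)
  grid max=8 at (0,1)
Step 6: ant0:(1,1)->N->(0,1) | ant1:(0,1)->S->(1,1) | ant2:(4,3)->N->(3,3)
  grid max=9 at (0,1)

(0,1) (1,1) (3,3)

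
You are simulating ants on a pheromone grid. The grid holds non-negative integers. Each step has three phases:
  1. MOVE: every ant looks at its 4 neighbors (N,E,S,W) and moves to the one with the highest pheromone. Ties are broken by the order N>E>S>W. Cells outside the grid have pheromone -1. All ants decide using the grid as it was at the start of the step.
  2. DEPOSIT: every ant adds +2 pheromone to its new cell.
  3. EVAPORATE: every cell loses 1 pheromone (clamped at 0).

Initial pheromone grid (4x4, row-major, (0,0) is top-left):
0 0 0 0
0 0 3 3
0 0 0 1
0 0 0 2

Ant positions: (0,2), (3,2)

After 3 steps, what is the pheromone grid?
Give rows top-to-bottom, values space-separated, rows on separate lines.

After step 1: ants at (1,2),(3,3)
  0 0 0 0
  0 0 4 2
  0 0 0 0
  0 0 0 3
After step 2: ants at (1,3),(2,3)
  0 0 0 0
  0 0 3 3
  0 0 0 1
  0 0 0 2
After step 3: ants at (1,2),(1,3)
  0 0 0 0
  0 0 4 4
  0 0 0 0
  0 0 0 1

0 0 0 0
0 0 4 4
0 0 0 0
0 0 0 1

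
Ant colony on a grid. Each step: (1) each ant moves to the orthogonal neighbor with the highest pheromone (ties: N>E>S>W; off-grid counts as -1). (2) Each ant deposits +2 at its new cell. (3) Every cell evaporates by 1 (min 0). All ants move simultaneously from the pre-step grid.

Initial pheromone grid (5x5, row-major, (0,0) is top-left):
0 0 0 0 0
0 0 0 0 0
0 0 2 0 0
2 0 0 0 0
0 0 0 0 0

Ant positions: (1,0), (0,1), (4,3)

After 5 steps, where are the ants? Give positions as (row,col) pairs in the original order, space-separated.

Step 1: ant0:(1,0)->N->(0,0) | ant1:(0,1)->E->(0,2) | ant2:(4,3)->N->(3,3)
  grid max=1 at (0,0)
Step 2: ant0:(0,0)->E->(0,1) | ant1:(0,2)->E->(0,3) | ant2:(3,3)->N->(2,3)
  grid max=1 at (0,1)
Step 3: ant0:(0,1)->E->(0,2) | ant1:(0,3)->E->(0,4) | ant2:(2,3)->N->(1,3)
  grid max=1 at (0,2)
Step 4: ant0:(0,2)->E->(0,3) | ant1:(0,4)->S->(1,4) | ant2:(1,3)->N->(0,3)
  grid max=3 at (0,3)
Step 5: ant0:(0,3)->E->(0,4) | ant1:(1,4)->N->(0,4) | ant2:(0,3)->E->(0,4)
  grid max=5 at (0,4)

(0,4) (0,4) (0,4)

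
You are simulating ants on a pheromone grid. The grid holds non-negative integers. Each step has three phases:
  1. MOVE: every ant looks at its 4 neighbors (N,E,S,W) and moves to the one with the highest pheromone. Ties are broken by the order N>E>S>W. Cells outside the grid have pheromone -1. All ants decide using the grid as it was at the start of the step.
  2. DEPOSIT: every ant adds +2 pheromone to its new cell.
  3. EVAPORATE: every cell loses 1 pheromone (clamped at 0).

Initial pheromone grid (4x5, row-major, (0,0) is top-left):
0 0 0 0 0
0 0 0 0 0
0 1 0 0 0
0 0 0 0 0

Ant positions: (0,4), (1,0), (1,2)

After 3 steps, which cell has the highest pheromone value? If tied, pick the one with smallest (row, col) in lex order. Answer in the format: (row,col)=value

Answer: (0,3)=2

Derivation:
Step 1: ant0:(0,4)->S->(1,4) | ant1:(1,0)->N->(0,0) | ant2:(1,2)->N->(0,2)
  grid max=1 at (0,0)
Step 2: ant0:(1,4)->N->(0,4) | ant1:(0,0)->E->(0,1) | ant2:(0,2)->E->(0,3)
  grid max=1 at (0,1)
Step 3: ant0:(0,4)->W->(0,3) | ant1:(0,1)->E->(0,2) | ant2:(0,3)->E->(0,4)
  grid max=2 at (0,3)
Final grid:
  0 0 1 2 2
  0 0 0 0 0
  0 0 0 0 0
  0 0 0 0 0
Max pheromone 2 at (0,3)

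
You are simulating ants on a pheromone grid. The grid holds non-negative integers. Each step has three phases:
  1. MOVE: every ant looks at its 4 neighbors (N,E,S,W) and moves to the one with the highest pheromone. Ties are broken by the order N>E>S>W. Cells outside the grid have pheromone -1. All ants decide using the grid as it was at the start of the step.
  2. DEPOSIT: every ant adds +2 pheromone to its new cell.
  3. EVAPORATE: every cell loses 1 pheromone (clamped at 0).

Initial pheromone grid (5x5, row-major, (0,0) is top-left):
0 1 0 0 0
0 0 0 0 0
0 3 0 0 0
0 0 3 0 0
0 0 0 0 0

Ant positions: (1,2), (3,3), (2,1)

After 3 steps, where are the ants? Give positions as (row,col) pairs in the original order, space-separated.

Step 1: ant0:(1,2)->N->(0,2) | ant1:(3,3)->W->(3,2) | ant2:(2,1)->N->(1,1)
  grid max=4 at (3,2)
Step 2: ant0:(0,2)->E->(0,3) | ant1:(3,2)->N->(2,2) | ant2:(1,1)->S->(2,1)
  grid max=3 at (2,1)
Step 3: ant0:(0,3)->E->(0,4) | ant1:(2,2)->S->(3,2) | ant2:(2,1)->E->(2,2)
  grid max=4 at (3,2)

(0,4) (3,2) (2,2)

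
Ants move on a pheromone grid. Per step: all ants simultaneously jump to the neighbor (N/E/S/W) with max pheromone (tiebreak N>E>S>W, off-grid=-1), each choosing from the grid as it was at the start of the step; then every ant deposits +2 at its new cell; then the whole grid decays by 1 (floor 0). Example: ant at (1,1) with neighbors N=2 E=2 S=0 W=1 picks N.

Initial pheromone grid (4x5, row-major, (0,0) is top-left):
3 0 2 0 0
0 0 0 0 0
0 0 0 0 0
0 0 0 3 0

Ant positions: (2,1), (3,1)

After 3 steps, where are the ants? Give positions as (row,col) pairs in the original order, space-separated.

Step 1: ant0:(2,1)->N->(1,1) | ant1:(3,1)->N->(2,1)
  grid max=2 at (0,0)
Step 2: ant0:(1,1)->S->(2,1) | ant1:(2,1)->N->(1,1)
  grid max=2 at (1,1)
Step 3: ant0:(2,1)->N->(1,1) | ant1:(1,1)->S->(2,1)
  grid max=3 at (1,1)

(1,1) (2,1)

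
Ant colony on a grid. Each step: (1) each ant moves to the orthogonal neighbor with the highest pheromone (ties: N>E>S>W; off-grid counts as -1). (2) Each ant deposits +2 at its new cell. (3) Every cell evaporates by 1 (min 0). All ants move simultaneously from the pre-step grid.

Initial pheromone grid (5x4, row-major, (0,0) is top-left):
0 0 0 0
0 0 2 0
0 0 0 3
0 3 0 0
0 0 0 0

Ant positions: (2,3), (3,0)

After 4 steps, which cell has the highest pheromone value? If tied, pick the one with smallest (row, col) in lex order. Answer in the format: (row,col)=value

Answer: (2,3)=3

Derivation:
Step 1: ant0:(2,3)->N->(1,3) | ant1:(3,0)->E->(3,1)
  grid max=4 at (3,1)
Step 2: ant0:(1,3)->S->(2,3) | ant1:(3,1)->N->(2,1)
  grid max=3 at (2,3)
Step 3: ant0:(2,3)->N->(1,3) | ant1:(2,1)->S->(3,1)
  grid max=4 at (3,1)
Step 4: ant0:(1,3)->S->(2,3) | ant1:(3,1)->N->(2,1)
  grid max=3 at (2,3)
Final grid:
  0 0 0 0
  0 0 0 0
  0 1 0 3
  0 3 0 0
  0 0 0 0
Max pheromone 3 at (2,3)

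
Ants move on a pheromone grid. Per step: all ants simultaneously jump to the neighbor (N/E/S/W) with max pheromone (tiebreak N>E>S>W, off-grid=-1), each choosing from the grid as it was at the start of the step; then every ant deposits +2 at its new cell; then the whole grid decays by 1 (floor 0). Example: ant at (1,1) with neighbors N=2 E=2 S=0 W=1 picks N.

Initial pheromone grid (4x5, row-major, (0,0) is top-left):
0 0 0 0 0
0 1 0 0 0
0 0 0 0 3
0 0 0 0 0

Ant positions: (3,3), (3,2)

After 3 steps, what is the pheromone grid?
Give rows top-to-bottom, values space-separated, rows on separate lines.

After step 1: ants at (2,3),(2,2)
  0 0 0 0 0
  0 0 0 0 0
  0 0 1 1 2
  0 0 0 0 0
After step 2: ants at (2,4),(2,3)
  0 0 0 0 0
  0 0 0 0 0
  0 0 0 2 3
  0 0 0 0 0
After step 3: ants at (2,3),(2,4)
  0 0 0 0 0
  0 0 0 0 0
  0 0 0 3 4
  0 0 0 0 0

0 0 0 0 0
0 0 0 0 0
0 0 0 3 4
0 0 0 0 0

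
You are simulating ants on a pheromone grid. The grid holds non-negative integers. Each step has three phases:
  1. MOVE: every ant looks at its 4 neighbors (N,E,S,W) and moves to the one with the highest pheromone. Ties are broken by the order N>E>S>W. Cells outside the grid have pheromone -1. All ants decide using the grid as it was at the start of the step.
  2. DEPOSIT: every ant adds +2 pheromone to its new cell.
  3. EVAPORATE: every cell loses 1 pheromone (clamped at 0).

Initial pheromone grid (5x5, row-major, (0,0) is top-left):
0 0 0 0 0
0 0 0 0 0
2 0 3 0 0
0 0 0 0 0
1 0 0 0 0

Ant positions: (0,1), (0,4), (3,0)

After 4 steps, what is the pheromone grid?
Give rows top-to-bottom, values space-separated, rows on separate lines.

After step 1: ants at (0,2),(1,4),(2,0)
  0 0 1 0 0
  0 0 0 0 1
  3 0 2 0 0
  0 0 0 0 0
  0 0 0 0 0
After step 2: ants at (0,3),(0,4),(1,0)
  0 0 0 1 1
  1 0 0 0 0
  2 0 1 0 0
  0 0 0 0 0
  0 0 0 0 0
After step 3: ants at (0,4),(0,3),(2,0)
  0 0 0 2 2
  0 0 0 0 0
  3 0 0 0 0
  0 0 0 0 0
  0 0 0 0 0
After step 4: ants at (0,3),(0,4),(1,0)
  0 0 0 3 3
  1 0 0 0 0
  2 0 0 0 0
  0 0 0 0 0
  0 0 0 0 0

0 0 0 3 3
1 0 0 0 0
2 0 0 0 0
0 0 0 0 0
0 0 0 0 0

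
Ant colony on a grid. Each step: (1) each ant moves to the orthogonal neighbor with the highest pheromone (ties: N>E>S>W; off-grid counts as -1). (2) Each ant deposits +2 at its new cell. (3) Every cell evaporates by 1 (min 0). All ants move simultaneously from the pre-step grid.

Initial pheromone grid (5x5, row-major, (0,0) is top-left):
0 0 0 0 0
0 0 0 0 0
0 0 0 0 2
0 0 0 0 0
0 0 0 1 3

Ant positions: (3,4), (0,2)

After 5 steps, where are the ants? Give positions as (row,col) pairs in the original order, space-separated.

Step 1: ant0:(3,4)->S->(4,4) | ant1:(0,2)->E->(0,3)
  grid max=4 at (4,4)
Step 2: ant0:(4,4)->N->(3,4) | ant1:(0,3)->E->(0,4)
  grid max=3 at (4,4)
Step 3: ant0:(3,4)->S->(4,4) | ant1:(0,4)->S->(1,4)
  grid max=4 at (4,4)
Step 4: ant0:(4,4)->N->(3,4) | ant1:(1,4)->N->(0,4)
  grid max=3 at (4,4)
Step 5: ant0:(3,4)->S->(4,4) | ant1:(0,4)->S->(1,4)
  grid max=4 at (4,4)

(4,4) (1,4)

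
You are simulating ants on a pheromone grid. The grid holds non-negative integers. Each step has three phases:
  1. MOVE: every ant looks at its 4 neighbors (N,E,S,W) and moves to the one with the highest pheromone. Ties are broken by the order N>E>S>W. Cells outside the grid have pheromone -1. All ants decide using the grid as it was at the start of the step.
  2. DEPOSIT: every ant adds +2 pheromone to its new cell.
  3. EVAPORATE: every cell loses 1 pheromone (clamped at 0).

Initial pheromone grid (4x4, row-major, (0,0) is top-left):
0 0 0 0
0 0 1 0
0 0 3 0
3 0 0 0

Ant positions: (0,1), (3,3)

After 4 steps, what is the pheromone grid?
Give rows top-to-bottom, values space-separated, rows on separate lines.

After step 1: ants at (0,2),(2,3)
  0 0 1 0
  0 0 0 0
  0 0 2 1
  2 0 0 0
After step 2: ants at (0,3),(2,2)
  0 0 0 1
  0 0 0 0
  0 0 3 0
  1 0 0 0
After step 3: ants at (1,3),(1,2)
  0 0 0 0
  0 0 1 1
  0 0 2 0
  0 0 0 0
After step 4: ants at (1,2),(2,2)
  0 0 0 0
  0 0 2 0
  0 0 3 0
  0 0 0 0

0 0 0 0
0 0 2 0
0 0 3 0
0 0 0 0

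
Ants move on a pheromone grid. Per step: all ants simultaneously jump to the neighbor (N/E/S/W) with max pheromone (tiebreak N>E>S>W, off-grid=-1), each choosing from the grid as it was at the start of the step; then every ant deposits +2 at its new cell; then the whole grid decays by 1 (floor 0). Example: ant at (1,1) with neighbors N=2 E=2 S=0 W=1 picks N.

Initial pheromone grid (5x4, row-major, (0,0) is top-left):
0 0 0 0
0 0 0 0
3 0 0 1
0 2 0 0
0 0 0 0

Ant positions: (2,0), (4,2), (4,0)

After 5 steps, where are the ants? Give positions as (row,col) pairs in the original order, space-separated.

Step 1: ant0:(2,0)->N->(1,0) | ant1:(4,2)->N->(3,2) | ant2:(4,0)->N->(3,0)
  grid max=2 at (2,0)
Step 2: ant0:(1,0)->S->(2,0) | ant1:(3,2)->W->(3,1) | ant2:(3,0)->N->(2,0)
  grid max=5 at (2,0)
Step 3: ant0:(2,0)->N->(1,0) | ant1:(3,1)->N->(2,1) | ant2:(2,0)->N->(1,0)
  grid max=4 at (2,0)
Step 4: ant0:(1,0)->S->(2,0) | ant1:(2,1)->W->(2,0) | ant2:(1,0)->S->(2,0)
  grid max=9 at (2,0)
Step 5: ant0:(2,0)->N->(1,0) | ant1:(2,0)->N->(1,0) | ant2:(2,0)->N->(1,0)
  grid max=8 at (2,0)

(1,0) (1,0) (1,0)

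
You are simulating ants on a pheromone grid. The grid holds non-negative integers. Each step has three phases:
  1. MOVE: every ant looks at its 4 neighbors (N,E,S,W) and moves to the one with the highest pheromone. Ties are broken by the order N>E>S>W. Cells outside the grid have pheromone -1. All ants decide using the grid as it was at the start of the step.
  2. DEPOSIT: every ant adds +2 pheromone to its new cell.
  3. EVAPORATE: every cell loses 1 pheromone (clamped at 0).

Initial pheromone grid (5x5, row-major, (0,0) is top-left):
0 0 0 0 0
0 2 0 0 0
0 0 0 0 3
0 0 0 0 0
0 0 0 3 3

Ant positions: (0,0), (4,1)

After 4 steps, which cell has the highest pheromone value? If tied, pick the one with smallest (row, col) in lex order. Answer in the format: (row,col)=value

Step 1: ant0:(0,0)->E->(0,1) | ant1:(4,1)->N->(3,1)
  grid max=2 at (2,4)
Step 2: ant0:(0,1)->S->(1,1) | ant1:(3,1)->N->(2,1)
  grid max=2 at (1,1)
Step 3: ant0:(1,1)->S->(2,1) | ant1:(2,1)->N->(1,1)
  grid max=3 at (1,1)
Step 4: ant0:(2,1)->N->(1,1) | ant1:(1,1)->S->(2,1)
  grid max=4 at (1,1)
Final grid:
  0 0 0 0 0
  0 4 0 0 0
  0 3 0 0 0
  0 0 0 0 0
  0 0 0 0 0
Max pheromone 4 at (1,1)

Answer: (1,1)=4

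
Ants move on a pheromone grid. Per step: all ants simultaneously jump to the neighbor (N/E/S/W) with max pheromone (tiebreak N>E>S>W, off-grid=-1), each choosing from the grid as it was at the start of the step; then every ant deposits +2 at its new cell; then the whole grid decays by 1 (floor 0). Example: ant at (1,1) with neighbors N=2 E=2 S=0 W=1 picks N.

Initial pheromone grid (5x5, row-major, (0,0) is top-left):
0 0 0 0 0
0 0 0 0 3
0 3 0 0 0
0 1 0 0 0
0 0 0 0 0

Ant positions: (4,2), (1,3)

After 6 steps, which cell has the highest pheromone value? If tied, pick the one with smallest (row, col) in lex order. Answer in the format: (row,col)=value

Answer: (1,4)=3

Derivation:
Step 1: ant0:(4,2)->N->(3,2) | ant1:(1,3)->E->(1,4)
  grid max=4 at (1,4)
Step 2: ant0:(3,2)->N->(2,2) | ant1:(1,4)->N->(0,4)
  grid max=3 at (1,4)
Step 3: ant0:(2,2)->W->(2,1) | ant1:(0,4)->S->(1,4)
  grid max=4 at (1,4)
Step 4: ant0:(2,1)->N->(1,1) | ant1:(1,4)->N->(0,4)
  grid max=3 at (1,4)
Step 5: ant0:(1,1)->S->(2,1) | ant1:(0,4)->S->(1,4)
  grid max=4 at (1,4)
Step 6: ant0:(2,1)->N->(1,1) | ant1:(1,4)->N->(0,4)
  grid max=3 at (1,4)
Final grid:
  0 0 0 0 1
  0 1 0 0 3
  0 1 0 0 0
  0 0 0 0 0
  0 0 0 0 0
Max pheromone 3 at (1,4)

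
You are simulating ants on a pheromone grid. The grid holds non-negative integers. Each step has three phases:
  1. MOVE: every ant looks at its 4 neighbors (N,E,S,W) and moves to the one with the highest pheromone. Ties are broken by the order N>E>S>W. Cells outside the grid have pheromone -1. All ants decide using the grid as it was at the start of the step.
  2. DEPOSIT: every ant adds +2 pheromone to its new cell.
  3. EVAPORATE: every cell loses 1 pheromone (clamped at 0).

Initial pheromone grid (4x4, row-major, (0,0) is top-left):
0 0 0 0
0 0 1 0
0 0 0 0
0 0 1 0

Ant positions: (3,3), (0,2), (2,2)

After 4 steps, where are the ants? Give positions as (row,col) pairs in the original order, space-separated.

Step 1: ant0:(3,3)->W->(3,2) | ant1:(0,2)->S->(1,2) | ant2:(2,2)->N->(1,2)
  grid max=4 at (1,2)
Step 2: ant0:(3,2)->N->(2,2) | ant1:(1,2)->N->(0,2) | ant2:(1,2)->N->(0,2)
  grid max=3 at (0,2)
Step 3: ant0:(2,2)->N->(1,2) | ant1:(0,2)->S->(1,2) | ant2:(0,2)->S->(1,2)
  grid max=8 at (1,2)
Step 4: ant0:(1,2)->N->(0,2) | ant1:(1,2)->N->(0,2) | ant2:(1,2)->N->(0,2)
  grid max=7 at (0,2)

(0,2) (0,2) (0,2)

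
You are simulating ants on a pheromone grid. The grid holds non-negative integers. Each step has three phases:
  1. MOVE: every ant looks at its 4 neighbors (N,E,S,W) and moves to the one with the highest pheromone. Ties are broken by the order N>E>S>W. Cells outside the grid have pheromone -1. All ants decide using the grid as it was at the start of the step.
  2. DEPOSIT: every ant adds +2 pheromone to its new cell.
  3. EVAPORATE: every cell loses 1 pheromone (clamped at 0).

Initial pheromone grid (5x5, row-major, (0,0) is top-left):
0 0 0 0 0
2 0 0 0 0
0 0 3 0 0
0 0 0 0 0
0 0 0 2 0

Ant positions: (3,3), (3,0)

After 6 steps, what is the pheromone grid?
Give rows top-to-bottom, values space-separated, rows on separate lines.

After step 1: ants at (4,3),(2,0)
  0 0 0 0 0
  1 0 0 0 0
  1 0 2 0 0
  0 0 0 0 0
  0 0 0 3 0
After step 2: ants at (3,3),(1,0)
  0 0 0 0 0
  2 0 0 0 0
  0 0 1 0 0
  0 0 0 1 0
  0 0 0 2 0
After step 3: ants at (4,3),(0,0)
  1 0 0 0 0
  1 0 0 0 0
  0 0 0 0 0
  0 0 0 0 0
  0 0 0 3 0
After step 4: ants at (3,3),(1,0)
  0 0 0 0 0
  2 0 0 0 0
  0 0 0 0 0
  0 0 0 1 0
  0 0 0 2 0
After step 5: ants at (4,3),(0,0)
  1 0 0 0 0
  1 0 0 0 0
  0 0 0 0 0
  0 0 0 0 0
  0 0 0 3 0
After step 6: ants at (3,3),(1,0)
  0 0 0 0 0
  2 0 0 0 0
  0 0 0 0 0
  0 0 0 1 0
  0 0 0 2 0

0 0 0 0 0
2 0 0 0 0
0 0 0 0 0
0 0 0 1 0
0 0 0 2 0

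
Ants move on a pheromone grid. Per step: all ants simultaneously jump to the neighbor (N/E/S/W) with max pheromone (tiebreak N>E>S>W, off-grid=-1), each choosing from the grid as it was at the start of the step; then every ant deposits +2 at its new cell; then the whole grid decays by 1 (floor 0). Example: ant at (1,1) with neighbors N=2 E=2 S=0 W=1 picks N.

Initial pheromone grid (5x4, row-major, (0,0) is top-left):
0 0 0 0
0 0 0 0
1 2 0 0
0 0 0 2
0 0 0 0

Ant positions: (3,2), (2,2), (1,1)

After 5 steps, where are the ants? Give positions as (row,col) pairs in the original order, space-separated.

Step 1: ant0:(3,2)->E->(3,3) | ant1:(2,2)->W->(2,1) | ant2:(1,1)->S->(2,1)
  grid max=5 at (2,1)
Step 2: ant0:(3,3)->N->(2,3) | ant1:(2,1)->N->(1,1) | ant2:(2,1)->N->(1,1)
  grid max=4 at (2,1)
Step 3: ant0:(2,3)->S->(3,3) | ant1:(1,1)->S->(2,1) | ant2:(1,1)->S->(2,1)
  grid max=7 at (2,1)
Step 4: ant0:(3,3)->N->(2,3) | ant1:(2,1)->N->(1,1) | ant2:(2,1)->N->(1,1)
  grid max=6 at (2,1)
Step 5: ant0:(2,3)->S->(3,3) | ant1:(1,1)->S->(2,1) | ant2:(1,1)->S->(2,1)
  grid max=9 at (2,1)

(3,3) (2,1) (2,1)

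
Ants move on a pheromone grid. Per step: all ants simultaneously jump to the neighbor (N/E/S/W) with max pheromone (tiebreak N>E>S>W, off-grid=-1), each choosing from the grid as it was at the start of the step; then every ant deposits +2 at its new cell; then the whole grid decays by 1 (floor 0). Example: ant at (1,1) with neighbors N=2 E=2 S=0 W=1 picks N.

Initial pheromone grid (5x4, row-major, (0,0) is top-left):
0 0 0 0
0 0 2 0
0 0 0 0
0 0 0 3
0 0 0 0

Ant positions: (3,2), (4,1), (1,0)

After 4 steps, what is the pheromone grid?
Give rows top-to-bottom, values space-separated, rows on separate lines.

After step 1: ants at (3,3),(3,1),(0,0)
  1 0 0 0
  0 0 1 0
  0 0 0 0
  0 1 0 4
  0 0 0 0
After step 2: ants at (2,3),(2,1),(0,1)
  0 1 0 0
  0 0 0 0
  0 1 0 1
  0 0 0 3
  0 0 0 0
After step 3: ants at (3,3),(1,1),(0,2)
  0 0 1 0
  0 1 0 0
  0 0 0 0
  0 0 0 4
  0 0 0 0
After step 4: ants at (2,3),(0,1),(0,3)
  0 1 0 1
  0 0 0 0
  0 0 0 1
  0 0 0 3
  0 0 0 0

0 1 0 1
0 0 0 0
0 0 0 1
0 0 0 3
0 0 0 0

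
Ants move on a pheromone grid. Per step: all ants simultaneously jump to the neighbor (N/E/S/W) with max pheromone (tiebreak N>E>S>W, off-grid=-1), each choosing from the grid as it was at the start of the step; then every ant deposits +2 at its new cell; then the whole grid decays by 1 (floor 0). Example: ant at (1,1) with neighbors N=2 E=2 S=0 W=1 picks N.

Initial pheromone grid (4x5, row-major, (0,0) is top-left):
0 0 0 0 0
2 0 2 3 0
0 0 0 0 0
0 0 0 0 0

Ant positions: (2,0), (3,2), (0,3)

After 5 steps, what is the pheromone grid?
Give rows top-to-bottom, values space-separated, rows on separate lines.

After step 1: ants at (1,0),(2,2),(1,3)
  0 0 0 0 0
  3 0 1 4 0
  0 0 1 0 0
  0 0 0 0 0
After step 2: ants at (0,0),(1,2),(1,2)
  1 0 0 0 0
  2 0 4 3 0
  0 0 0 0 0
  0 0 0 0 0
After step 3: ants at (1,0),(1,3),(1,3)
  0 0 0 0 0
  3 0 3 6 0
  0 0 0 0 0
  0 0 0 0 0
After step 4: ants at (0,0),(1,2),(1,2)
  1 0 0 0 0
  2 0 6 5 0
  0 0 0 0 0
  0 0 0 0 0
After step 5: ants at (1,0),(1,3),(1,3)
  0 0 0 0 0
  3 0 5 8 0
  0 0 0 0 0
  0 0 0 0 0

0 0 0 0 0
3 0 5 8 0
0 0 0 0 0
0 0 0 0 0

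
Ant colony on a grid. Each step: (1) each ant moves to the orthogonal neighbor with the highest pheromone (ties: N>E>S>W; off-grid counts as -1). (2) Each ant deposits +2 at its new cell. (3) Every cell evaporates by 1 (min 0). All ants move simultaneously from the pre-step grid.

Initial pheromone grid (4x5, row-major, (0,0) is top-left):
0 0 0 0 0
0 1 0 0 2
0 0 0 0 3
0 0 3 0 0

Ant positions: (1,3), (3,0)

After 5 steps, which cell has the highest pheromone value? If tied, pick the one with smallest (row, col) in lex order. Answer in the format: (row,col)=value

Step 1: ant0:(1,3)->E->(1,4) | ant1:(3,0)->N->(2,0)
  grid max=3 at (1,4)
Step 2: ant0:(1,4)->S->(2,4) | ant1:(2,0)->N->(1,0)
  grid max=3 at (2,4)
Step 3: ant0:(2,4)->N->(1,4) | ant1:(1,0)->N->(0,0)
  grid max=3 at (1,4)
Step 4: ant0:(1,4)->S->(2,4) | ant1:(0,0)->E->(0,1)
  grid max=3 at (2,4)
Step 5: ant0:(2,4)->N->(1,4) | ant1:(0,1)->E->(0,2)
  grid max=3 at (1,4)
Final grid:
  0 0 1 0 0
  0 0 0 0 3
  0 0 0 0 2
  0 0 0 0 0
Max pheromone 3 at (1,4)

Answer: (1,4)=3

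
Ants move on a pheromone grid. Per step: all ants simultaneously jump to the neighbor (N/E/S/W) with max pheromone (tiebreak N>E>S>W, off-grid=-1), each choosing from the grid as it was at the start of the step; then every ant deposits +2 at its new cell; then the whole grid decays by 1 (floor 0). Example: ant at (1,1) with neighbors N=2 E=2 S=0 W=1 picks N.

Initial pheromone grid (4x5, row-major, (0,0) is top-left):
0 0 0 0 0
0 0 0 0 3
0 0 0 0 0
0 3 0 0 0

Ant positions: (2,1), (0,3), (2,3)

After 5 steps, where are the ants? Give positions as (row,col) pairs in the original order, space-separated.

Step 1: ant0:(2,1)->S->(3,1) | ant1:(0,3)->E->(0,4) | ant2:(2,3)->N->(1,3)
  grid max=4 at (3,1)
Step 2: ant0:(3,1)->N->(2,1) | ant1:(0,4)->S->(1,4) | ant2:(1,3)->E->(1,4)
  grid max=5 at (1,4)
Step 3: ant0:(2,1)->S->(3,1) | ant1:(1,4)->N->(0,4) | ant2:(1,4)->N->(0,4)
  grid max=4 at (1,4)
Step 4: ant0:(3,1)->N->(2,1) | ant1:(0,4)->S->(1,4) | ant2:(0,4)->S->(1,4)
  grid max=7 at (1,4)
Step 5: ant0:(2,1)->S->(3,1) | ant1:(1,4)->N->(0,4) | ant2:(1,4)->N->(0,4)
  grid max=6 at (1,4)

(3,1) (0,4) (0,4)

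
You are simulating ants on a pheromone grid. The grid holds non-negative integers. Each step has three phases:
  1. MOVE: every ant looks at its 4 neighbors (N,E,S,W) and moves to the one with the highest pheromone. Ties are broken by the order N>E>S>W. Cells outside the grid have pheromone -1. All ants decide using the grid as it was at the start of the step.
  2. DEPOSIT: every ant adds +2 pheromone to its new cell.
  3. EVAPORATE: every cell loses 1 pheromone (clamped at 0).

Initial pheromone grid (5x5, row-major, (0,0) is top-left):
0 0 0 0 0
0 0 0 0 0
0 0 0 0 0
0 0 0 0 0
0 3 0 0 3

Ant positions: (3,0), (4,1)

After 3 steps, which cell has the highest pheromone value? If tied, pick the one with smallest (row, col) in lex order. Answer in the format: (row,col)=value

Step 1: ant0:(3,0)->N->(2,0) | ant1:(4,1)->N->(3,1)
  grid max=2 at (4,1)
Step 2: ant0:(2,0)->N->(1,0) | ant1:(3,1)->S->(4,1)
  grid max=3 at (4,1)
Step 3: ant0:(1,0)->N->(0,0) | ant1:(4,1)->N->(3,1)
  grid max=2 at (4,1)
Final grid:
  1 0 0 0 0
  0 0 0 0 0
  0 0 0 0 0
  0 1 0 0 0
  0 2 0 0 0
Max pheromone 2 at (4,1)

Answer: (4,1)=2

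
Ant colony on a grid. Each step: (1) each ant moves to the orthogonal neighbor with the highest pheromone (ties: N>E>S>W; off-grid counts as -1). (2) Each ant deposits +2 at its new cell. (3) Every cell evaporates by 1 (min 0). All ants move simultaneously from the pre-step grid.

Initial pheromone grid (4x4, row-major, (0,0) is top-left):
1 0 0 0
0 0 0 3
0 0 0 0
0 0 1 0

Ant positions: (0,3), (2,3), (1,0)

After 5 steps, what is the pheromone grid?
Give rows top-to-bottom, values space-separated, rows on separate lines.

After step 1: ants at (1,3),(1,3),(0,0)
  2 0 0 0
  0 0 0 6
  0 0 0 0
  0 0 0 0
After step 2: ants at (0,3),(0,3),(0,1)
  1 1 0 3
  0 0 0 5
  0 0 0 0
  0 0 0 0
After step 3: ants at (1,3),(1,3),(0,0)
  2 0 0 2
  0 0 0 8
  0 0 0 0
  0 0 0 0
After step 4: ants at (0,3),(0,3),(0,1)
  1 1 0 5
  0 0 0 7
  0 0 0 0
  0 0 0 0
After step 5: ants at (1,3),(1,3),(0,0)
  2 0 0 4
  0 0 0 10
  0 0 0 0
  0 0 0 0

2 0 0 4
0 0 0 10
0 0 0 0
0 0 0 0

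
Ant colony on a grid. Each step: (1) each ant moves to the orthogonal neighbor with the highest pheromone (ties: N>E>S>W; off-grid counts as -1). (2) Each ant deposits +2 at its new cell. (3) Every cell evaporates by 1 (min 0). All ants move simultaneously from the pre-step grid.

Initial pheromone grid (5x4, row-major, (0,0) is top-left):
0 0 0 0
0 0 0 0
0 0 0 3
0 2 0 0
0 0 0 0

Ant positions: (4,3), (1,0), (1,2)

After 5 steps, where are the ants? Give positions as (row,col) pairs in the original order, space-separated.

Step 1: ant0:(4,3)->N->(3,3) | ant1:(1,0)->N->(0,0) | ant2:(1,2)->N->(0,2)
  grid max=2 at (2,3)
Step 2: ant0:(3,3)->N->(2,3) | ant1:(0,0)->E->(0,1) | ant2:(0,2)->E->(0,3)
  grid max=3 at (2,3)
Step 3: ant0:(2,3)->N->(1,3) | ant1:(0,1)->E->(0,2) | ant2:(0,3)->S->(1,3)
  grid max=3 at (1,3)
Step 4: ant0:(1,3)->S->(2,3) | ant1:(0,2)->E->(0,3) | ant2:(1,3)->S->(2,3)
  grid max=5 at (2,3)
Step 5: ant0:(2,3)->N->(1,3) | ant1:(0,3)->S->(1,3) | ant2:(2,3)->N->(1,3)
  grid max=7 at (1,3)

(1,3) (1,3) (1,3)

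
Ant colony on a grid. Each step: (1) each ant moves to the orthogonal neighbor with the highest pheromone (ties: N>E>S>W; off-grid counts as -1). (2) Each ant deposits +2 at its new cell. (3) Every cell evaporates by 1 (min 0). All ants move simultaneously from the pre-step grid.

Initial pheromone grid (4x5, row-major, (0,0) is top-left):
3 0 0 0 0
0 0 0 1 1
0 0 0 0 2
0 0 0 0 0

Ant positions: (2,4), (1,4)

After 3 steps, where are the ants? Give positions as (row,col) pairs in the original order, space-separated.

Step 1: ant0:(2,4)->N->(1,4) | ant1:(1,4)->S->(2,4)
  grid max=3 at (2,4)
Step 2: ant0:(1,4)->S->(2,4) | ant1:(2,4)->N->(1,4)
  grid max=4 at (2,4)
Step 3: ant0:(2,4)->N->(1,4) | ant1:(1,4)->S->(2,4)
  grid max=5 at (2,4)

(1,4) (2,4)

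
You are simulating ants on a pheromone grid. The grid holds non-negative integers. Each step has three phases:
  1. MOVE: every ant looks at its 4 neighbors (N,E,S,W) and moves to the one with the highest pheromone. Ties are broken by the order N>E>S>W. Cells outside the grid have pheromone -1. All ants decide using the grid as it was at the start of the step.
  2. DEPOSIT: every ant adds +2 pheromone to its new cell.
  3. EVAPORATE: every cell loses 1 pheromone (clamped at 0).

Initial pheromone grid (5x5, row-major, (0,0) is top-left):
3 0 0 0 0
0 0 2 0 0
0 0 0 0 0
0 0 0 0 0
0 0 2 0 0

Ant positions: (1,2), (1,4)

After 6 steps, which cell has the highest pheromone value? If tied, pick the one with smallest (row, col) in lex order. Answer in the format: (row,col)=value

Answer: (1,2)=2

Derivation:
Step 1: ant0:(1,2)->N->(0,2) | ant1:(1,4)->N->(0,4)
  grid max=2 at (0,0)
Step 2: ant0:(0,2)->S->(1,2) | ant1:(0,4)->S->(1,4)
  grid max=2 at (1,2)
Step 3: ant0:(1,2)->N->(0,2) | ant1:(1,4)->N->(0,4)
  grid max=1 at (0,2)
Step 4: ant0:(0,2)->S->(1,2) | ant1:(0,4)->S->(1,4)
  grid max=2 at (1,2)
Step 5: ant0:(1,2)->N->(0,2) | ant1:(1,4)->N->(0,4)
  grid max=1 at (0,2)
Step 6: ant0:(0,2)->S->(1,2) | ant1:(0,4)->S->(1,4)
  grid max=2 at (1,2)
Final grid:
  0 0 0 0 0
  0 0 2 0 1
  0 0 0 0 0
  0 0 0 0 0
  0 0 0 0 0
Max pheromone 2 at (1,2)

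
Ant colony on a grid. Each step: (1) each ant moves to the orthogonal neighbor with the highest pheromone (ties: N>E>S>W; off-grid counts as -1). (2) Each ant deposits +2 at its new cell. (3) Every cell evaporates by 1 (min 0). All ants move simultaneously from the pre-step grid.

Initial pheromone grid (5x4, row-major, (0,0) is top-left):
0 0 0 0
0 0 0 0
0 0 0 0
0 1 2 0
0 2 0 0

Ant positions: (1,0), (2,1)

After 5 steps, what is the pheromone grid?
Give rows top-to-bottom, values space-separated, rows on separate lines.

After step 1: ants at (0,0),(3,1)
  1 0 0 0
  0 0 0 0
  0 0 0 0
  0 2 1 0
  0 1 0 0
After step 2: ants at (0,1),(3,2)
  0 1 0 0
  0 0 0 0
  0 0 0 0
  0 1 2 0
  0 0 0 0
After step 3: ants at (0,2),(3,1)
  0 0 1 0
  0 0 0 0
  0 0 0 0
  0 2 1 0
  0 0 0 0
After step 4: ants at (0,3),(3,2)
  0 0 0 1
  0 0 0 0
  0 0 0 0
  0 1 2 0
  0 0 0 0
After step 5: ants at (1,3),(3,1)
  0 0 0 0
  0 0 0 1
  0 0 0 0
  0 2 1 0
  0 0 0 0

0 0 0 0
0 0 0 1
0 0 0 0
0 2 1 0
0 0 0 0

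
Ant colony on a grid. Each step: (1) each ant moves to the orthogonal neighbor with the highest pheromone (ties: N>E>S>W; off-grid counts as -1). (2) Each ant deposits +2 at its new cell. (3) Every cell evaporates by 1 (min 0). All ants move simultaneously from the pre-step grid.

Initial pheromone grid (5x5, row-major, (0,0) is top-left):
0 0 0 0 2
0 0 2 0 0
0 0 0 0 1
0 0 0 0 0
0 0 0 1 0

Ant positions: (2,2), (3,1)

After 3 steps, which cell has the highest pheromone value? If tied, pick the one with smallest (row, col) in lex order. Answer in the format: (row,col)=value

Answer: (1,2)=5

Derivation:
Step 1: ant0:(2,2)->N->(1,2) | ant1:(3,1)->N->(2,1)
  grid max=3 at (1,2)
Step 2: ant0:(1,2)->N->(0,2) | ant1:(2,1)->N->(1,1)
  grid max=2 at (1,2)
Step 3: ant0:(0,2)->S->(1,2) | ant1:(1,1)->E->(1,2)
  grid max=5 at (1,2)
Final grid:
  0 0 0 0 0
  0 0 5 0 0
  0 0 0 0 0
  0 0 0 0 0
  0 0 0 0 0
Max pheromone 5 at (1,2)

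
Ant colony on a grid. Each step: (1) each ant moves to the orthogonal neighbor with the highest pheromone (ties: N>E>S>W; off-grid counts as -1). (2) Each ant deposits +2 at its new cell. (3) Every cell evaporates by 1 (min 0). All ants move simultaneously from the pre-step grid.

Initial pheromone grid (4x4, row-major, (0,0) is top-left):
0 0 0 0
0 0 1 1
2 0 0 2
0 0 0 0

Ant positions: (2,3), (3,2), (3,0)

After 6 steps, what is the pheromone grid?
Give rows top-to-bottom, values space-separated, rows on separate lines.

After step 1: ants at (1,3),(2,2),(2,0)
  0 0 0 0
  0 0 0 2
  3 0 1 1
  0 0 0 0
After step 2: ants at (2,3),(2,3),(1,0)
  0 0 0 0
  1 0 0 1
  2 0 0 4
  0 0 0 0
After step 3: ants at (1,3),(1,3),(2,0)
  0 0 0 0
  0 0 0 4
  3 0 0 3
  0 0 0 0
After step 4: ants at (2,3),(2,3),(1,0)
  0 0 0 0
  1 0 0 3
  2 0 0 6
  0 0 0 0
After step 5: ants at (1,3),(1,3),(2,0)
  0 0 0 0
  0 0 0 6
  3 0 0 5
  0 0 0 0
After step 6: ants at (2,3),(2,3),(1,0)
  0 0 0 0
  1 0 0 5
  2 0 0 8
  0 0 0 0

0 0 0 0
1 0 0 5
2 0 0 8
0 0 0 0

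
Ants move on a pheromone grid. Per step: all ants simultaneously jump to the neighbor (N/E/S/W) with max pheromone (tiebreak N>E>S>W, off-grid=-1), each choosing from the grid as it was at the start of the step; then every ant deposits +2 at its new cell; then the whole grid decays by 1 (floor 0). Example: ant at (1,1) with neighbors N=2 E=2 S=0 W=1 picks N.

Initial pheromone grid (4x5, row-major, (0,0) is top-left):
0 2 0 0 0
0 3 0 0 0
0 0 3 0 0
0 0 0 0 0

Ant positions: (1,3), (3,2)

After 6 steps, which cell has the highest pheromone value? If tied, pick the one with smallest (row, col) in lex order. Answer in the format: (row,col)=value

Step 1: ant0:(1,3)->N->(0,3) | ant1:(3,2)->N->(2,2)
  grid max=4 at (2,2)
Step 2: ant0:(0,3)->E->(0,4) | ant1:(2,2)->N->(1,2)
  grid max=3 at (2,2)
Step 3: ant0:(0,4)->S->(1,4) | ant1:(1,2)->S->(2,2)
  grid max=4 at (2,2)
Step 4: ant0:(1,4)->N->(0,4) | ant1:(2,2)->N->(1,2)
  grid max=3 at (2,2)
Step 5: ant0:(0,4)->S->(1,4) | ant1:(1,2)->S->(2,2)
  grid max=4 at (2,2)
Step 6: ant0:(1,4)->N->(0,4) | ant1:(2,2)->N->(1,2)
  grid max=3 at (2,2)
Final grid:
  0 0 0 0 1
  0 0 1 0 0
  0 0 3 0 0
  0 0 0 0 0
Max pheromone 3 at (2,2)

Answer: (2,2)=3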